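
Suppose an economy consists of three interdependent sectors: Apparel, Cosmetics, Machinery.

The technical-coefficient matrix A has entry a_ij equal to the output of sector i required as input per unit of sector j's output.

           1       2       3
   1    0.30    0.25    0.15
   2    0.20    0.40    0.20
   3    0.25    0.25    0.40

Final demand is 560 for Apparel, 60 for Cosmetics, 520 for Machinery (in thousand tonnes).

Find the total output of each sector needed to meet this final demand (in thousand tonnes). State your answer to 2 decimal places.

I − A =
  [   0.70    -0.25    -0.15]
  [  -0.20     0.60    -0.20]
  [  -0.25    -0.25     0.60]
Cofactors of I−A, C_ij = (−1)^(i+j)·(minor ij) (rows/columns in the sector order above):
  C_11 = (0.60)(0.60) − (-0.20)(-0.25) = 0.3100
  C_12 = −[(-0.20)(0.60) − (-0.20)(-0.25)] = 0.1700
  C_13 = (-0.20)(-0.25) − (0.60)(-0.25) = 0.2000
  C_21 = −[(-0.25)(0.60) − (-0.15)(-0.25)] = 0.1875
  C_22 = (0.70)(0.60) − (-0.15)(-0.25) = 0.3825
  C_23 = −[(0.70)(-0.25) − (-0.25)(-0.25)] = 0.2375
  C_31 = (-0.25)(-0.20) − (-0.15)(0.60) = 0.1400
  C_32 = −[(0.70)(-0.20) − (-0.15)(-0.20)] = 0.1700
  C_33 = (0.70)(0.60) − (-0.25)(-0.20) = 0.3700
det(I−A) = Σ_j (I−A)_1j·C_1j = (0.70)(0.3100) + (-0.25)(0.1700) + (-0.15)(0.2000) = 0.1445
adj(I−A) = Cᵀ =
  [ 0.3100   0.1875   0.1400]
  [ 0.1700   0.3825   0.1700]
  [ 0.2000   0.2375   0.3700]
(I − A)⁻¹ = adj(I−A) / det(I−A) ≈
  [   2.1453     1.2976     0.9689]
  [   1.1765     2.6471     1.1765]
  [   1.3841     1.6436     2.5606]
x = (I − A)⁻¹ d = adj(I−A)·d / det(I−A), with det(I−A) = 0.1445:
  x_1 = (0.3100·560 + 0.1875·60 + 0.1400·520) / 0.1445 = 257.65 / 0.1445 ≈ 1783.04
  x_2 = (0.1700·560 + 0.3825·60 + 0.1700·520) / 0.1445 = 206.55 / 0.1445 ≈ 1429.41
  x_3 = (0.2000·560 + 0.2375·60 + 0.3700·520) / 0.1445 = 318.65 / 0.1445 ≈ 2205.19

x_1 = 1783.04, x_2 = 1429.41, x_3 = 2205.19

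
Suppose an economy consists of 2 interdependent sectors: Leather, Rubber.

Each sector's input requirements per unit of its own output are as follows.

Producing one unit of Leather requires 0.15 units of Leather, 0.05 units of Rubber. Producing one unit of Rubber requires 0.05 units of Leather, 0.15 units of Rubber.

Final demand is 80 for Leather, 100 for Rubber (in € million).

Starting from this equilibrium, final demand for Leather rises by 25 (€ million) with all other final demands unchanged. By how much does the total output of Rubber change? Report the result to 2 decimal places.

I − A =
  [   0.85    -0.05]
  [  -0.05     0.85]
det(I−A) = (0.85)(0.85) − (-0.05)(-0.05) = 0.7200
adj(I−A) = [[0.85, 0.05], [0.05, 0.85]]
(I − A)⁻¹ = adj(I−A) / det(I−A) ≈
  [   1.1806     0.0694]
  [   0.0694     1.1806]
Δx = (I − A)⁻¹ Δd with Δd having +25 in the Leather component and 0 elsewhere.
So Δx_2 = L_21 · (+25), where L_21 = adj(I−A)_21 / det(I−A) = 0.05 / 0.7200.
Δx_2 = 0.05 × (+25) / 0.7200 = 1.25 / 0.7200 ≈ 1.74.

Δx_2 = 1.74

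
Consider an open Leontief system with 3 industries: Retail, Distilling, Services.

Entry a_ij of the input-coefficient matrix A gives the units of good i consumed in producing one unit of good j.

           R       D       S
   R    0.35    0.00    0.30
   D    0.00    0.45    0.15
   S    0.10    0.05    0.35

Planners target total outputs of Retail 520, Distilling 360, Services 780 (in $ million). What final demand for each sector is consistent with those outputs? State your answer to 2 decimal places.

d_R = 104.00, d_D = 81.00, d_S = 437.00

I − A =
  [   0.65     0.00    -0.30]
  [   0.00     0.55    -0.15]
  [  -0.10    -0.05     0.65]
d = (I − A) x:
  d_R = (+0.65)·520 + (+0.00)·360 + (-0.30)·780 = 104.00
  d_D = (+0.00)·520 + (+0.55)·360 + (-0.15)·780 = 81.00
  d_S = (-0.10)·520 + (-0.05)·360 + (+0.65)·780 = 437.00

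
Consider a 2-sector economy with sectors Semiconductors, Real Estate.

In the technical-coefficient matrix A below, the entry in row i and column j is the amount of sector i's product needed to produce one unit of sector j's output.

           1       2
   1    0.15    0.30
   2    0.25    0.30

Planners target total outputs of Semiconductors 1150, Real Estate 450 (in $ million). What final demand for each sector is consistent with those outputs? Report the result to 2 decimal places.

I − A =
  [   0.85    -0.30]
  [  -0.25     0.70]
d = (I − A) x:
  d_1 = (+0.85)·1150 + (-0.30)·450 = 842.50
  d_2 = (-0.25)·1150 + (+0.70)·450 = 27.50

d_1 = 842.50, d_2 = 27.50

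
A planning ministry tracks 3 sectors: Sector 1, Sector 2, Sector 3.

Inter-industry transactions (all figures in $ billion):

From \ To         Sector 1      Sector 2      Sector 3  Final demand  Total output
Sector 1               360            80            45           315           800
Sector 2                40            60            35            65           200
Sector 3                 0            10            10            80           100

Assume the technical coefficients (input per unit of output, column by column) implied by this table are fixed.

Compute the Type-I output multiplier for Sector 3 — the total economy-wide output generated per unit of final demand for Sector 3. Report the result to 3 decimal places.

Technical coefficients a_ij = z_ij / X_j:
  a_11 = 360/800 = 0.45, a_21 = 40/800 = 0.05, a_31 = 0/800 = 0.00
  a_12 = 80/200 = 0.40, a_22 = 60/200 = 0.30, a_32 = 10/200 = 0.05
  a_13 = 45/100 = 0.45, a_23 = 35/100 = 0.35, a_33 = 10/100 = 0.10
I − A =
  [   0.55    -0.40    -0.45]
  [  -0.05     0.70    -0.35]
  [   0.00    -0.05     0.90]
Cofactors of I−A, C_ij = (−1)^(i+j)·(minor ij) (rows/columns in the sector order above):
  C_11 = (0.70)(0.90) − (-0.35)(-0.05) = 0.6125
  C_12 = −[(-0.05)(0.90) − (-0.35)(0.00)] = 0.0450
  C_13 = (-0.05)(-0.05) − (0.70)(0.00) = 0.0025
  C_21 = −[(-0.40)(0.90) − (-0.45)(-0.05)] = 0.3825
  C_22 = (0.55)(0.90) − (-0.45)(0.00) = 0.4950
  C_23 = −[(0.55)(-0.05) − (-0.40)(0.00)] = 0.0275
  C_31 = (-0.40)(-0.35) − (-0.45)(0.70) = 0.4550
  C_32 = −[(0.55)(-0.35) − (-0.45)(-0.05)] = 0.2150
  C_33 = (0.55)(0.70) − (-0.40)(-0.05) = 0.3650
det(I−A) = Σ_j (I−A)_1j·C_1j = (0.55)(0.6125) + (-0.40)(0.0450) + (-0.45)(0.0025) = 0.31775
adj(I−A) = Cᵀ =
  [ 0.6125   0.3825   0.4550]
  [ 0.0450   0.4950   0.2150]
  [ 0.0025   0.0275   0.3650]
(I − A)⁻¹ = adj(I−A) / det(I−A) ≈
  [   1.9276     1.2038     1.4319]
  [   0.1416     1.5578     0.6766]
  [   0.0079     0.0865     1.1487]
The output multiplier for sector j is the column-j sum of the Leontief inverse (I − A)⁻¹ = adj(I−A) / det(I−A).
Column 3 of adj(I−A): (0.4550, 0.2150, 0.3650); det(I−A) = 0.31775.
m_3 = (0.4550 + 0.2150 + 0.3650) / 0.31775 = 1.035 / 0.31775 ≈ 3.257.

m_3 = 3.257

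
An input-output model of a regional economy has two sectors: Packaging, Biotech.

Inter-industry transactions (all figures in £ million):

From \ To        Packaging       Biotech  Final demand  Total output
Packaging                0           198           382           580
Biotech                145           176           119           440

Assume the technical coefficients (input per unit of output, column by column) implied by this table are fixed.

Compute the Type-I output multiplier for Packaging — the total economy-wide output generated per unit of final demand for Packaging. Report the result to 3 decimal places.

Technical coefficients a_ij = z_ij / X_j:
  a_PP = 0/580 = 0.00, a_BP = 145/580 = 0.25
  a_PB = 198/440 = 0.45, a_BB = 176/440 = 0.40
I − A =
  [   1.00    -0.45]
  [  -0.25     0.60]
det(I−A) = (1.00)(0.60) − (-0.45)(-0.25) = 0.4875
adj(I−A) = [[0.60, 0.45], [0.25, 1.00]]
(I − A)⁻¹ = adj(I−A) / det(I−A) ≈
  [   1.2308     0.9231]
  [   0.5128     2.0513]
The output multiplier for sector j is the column-j sum of the Leontief inverse (I − A)⁻¹ = adj(I−A) / det(I−A).
Column P of adj(I−A): (0.60, 0.25); det(I−A) = 0.4875.
m_P = (0.60 + 0.25) / 0.4875 = 0.85 / 0.4875 ≈ 1.744.

m_P = 1.744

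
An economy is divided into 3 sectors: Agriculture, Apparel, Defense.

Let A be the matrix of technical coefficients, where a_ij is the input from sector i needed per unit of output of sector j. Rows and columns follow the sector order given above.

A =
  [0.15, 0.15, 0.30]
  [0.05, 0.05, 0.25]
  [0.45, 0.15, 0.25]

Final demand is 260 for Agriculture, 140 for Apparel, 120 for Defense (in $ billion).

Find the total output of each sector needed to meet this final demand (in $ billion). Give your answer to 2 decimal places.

I − A =
  [   0.85    -0.15    -0.30]
  [  -0.05     0.95    -0.25]
  [  -0.45    -0.15     0.75]
Cofactors of I−A, C_ij = (−1)^(i+j)·(minor ij) (rows/columns in the sector order above):
  C_11 = (0.95)(0.75) − (-0.25)(-0.15) = 0.6750
  C_12 = −[(-0.05)(0.75) − (-0.25)(-0.45)] = 0.1500
  C_13 = (-0.05)(-0.15) − (0.95)(-0.45) = 0.4350
  C_21 = −[(-0.15)(0.75) − (-0.30)(-0.15)] = 0.1575
  C_22 = (0.85)(0.75) − (-0.30)(-0.45) = 0.5025
  C_23 = −[(0.85)(-0.15) − (-0.15)(-0.45)] = 0.1950
  C_31 = (-0.15)(-0.25) − (-0.30)(0.95) = 0.3225
  C_32 = −[(0.85)(-0.25) − (-0.30)(-0.05)] = 0.2275
  C_33 = (0.85)(0.95) − (-0.15)(-0.05) = 0.8000
det(I−A) = Σ_j (I−A)_1j·C_1j = (0.85)(0.6750) + (-0.15)(0.1500) + (-0.30)(0.4350) = 0.42075
adj(I−A) = Cᵀ =
  [ 0.6750   0.1575   0.3225]
  [ 0.1500   0.5025   0.2275]
  [ 0.4350   0.1950   0.8000]
(I − A)⁻¹ = adj(I−A) / det(I−A) ≈
  [   1.6043     0.3743     0.7665]
  [   0.3565     1.1943     0.5407]
  [   1.0339     0.4635     1.9014]
x = (I − A)⁻¹ d = adj(I−A)·d / det(I−A), with det(I−A) = 0.42075:
  x_1 = (0.6750·260 + 0.1575·140 + 0.3225·120) / 0.42075 = 236.25 / 0.42075 ≈ 561.50
  x_2 = (0.1500·260 + 0.5025·140 + 0.2275·120) / 0.42075 = 136.65 / 0.42075 ≈ 324.78
  x_3 = (0.4350·260 + 0.1950·140 + 0.8000·120) / 0.42075 = 236.40 / 0.42075 ≈ 561.85

x_1 = 561.50, x_2 = 324.78, x_3 = 561.85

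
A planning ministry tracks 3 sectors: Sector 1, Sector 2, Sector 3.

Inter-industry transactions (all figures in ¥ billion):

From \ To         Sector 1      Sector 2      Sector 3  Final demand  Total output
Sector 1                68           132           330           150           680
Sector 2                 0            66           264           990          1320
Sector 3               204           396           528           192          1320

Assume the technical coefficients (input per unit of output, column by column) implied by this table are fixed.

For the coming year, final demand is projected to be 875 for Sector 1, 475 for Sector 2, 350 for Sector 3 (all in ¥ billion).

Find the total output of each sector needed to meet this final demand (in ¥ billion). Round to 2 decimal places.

Technical coefficients a_ij = z_ij / X_j:
  a_11 = 68/680 = 0.10, a_21 = 0/680 = 0.00, a_31 = 204/680 = 0.30
  a_12 = 132/1320 = 0.10, a_22 = 66/1320 = 0.05, a_32 = 396/1320 = 0.30
  a_13 = 330/1320 = 0.25, a_23 = 264/1320 = 0.20, a_33 = 528/1320 = 0.40
I − A =
  [   0.90    -0.10    -0.25]
  [   0.00     0.95    -0.20]
  [  -0.30    -0.30     0.60]
Cofactors of I−A, C_ij = (−1)^(i+j)·(minor ij) (rows/columns in the sector order above):
  C_11 = (0.95)(0.60) − (-0.20)(-0.30) = 0.5100
  C_12 = −[(0.00)(0.60) − (-0.20)(-0.30)] = 0.0600
  C_13 = (0.00)(-0.30) − (0.95)(-0.30) = 0.2850
  C_21 = −[(-0.10)(0.60) − (-0.25)(-0.30)] = 0.1350
  C_22 = (0.90)(0.60) − (-0.25)(-0.30) = 0.4650
  C_23 = −[(0.90)(-0.30) − (-0.10)(-0.30)] = 0.3000
  C_31 = (-0.10)(-0.20) − (-0.25)(0.95) = 0.2575
  C_32 = −[(0.90)(-0.20) − (-0.25)(0.00)] = 0.1800
  C_33 = (0.90)(0.95) − (-0.10)(0.00) = 0.8550
det(I−A) = Σ_j (I−A)_1j·C_1j = (0.90)(0.5100) + (-0.10)(0.0600) + (-0.25)(0.2850) = 0.38175
adj(I−A) = Cᵀ =
  [ 0.5100   0.1350   0.2575]
  [ 0.0600   0.4650   0.1800]
  [ 0.2850   0.3000   0.8550]
(I − A)⁻¹ = adj(I−A) / det(I−A) ≈
  [   1.3360     0.3536     0.6745]
  [   0.1572     1.2181     0.4715]
  [   0.7466     0.7859     2.2397]
x = (I − A)⁻¹ d = adj(I−A)·d / det(I−A), with det(I−A) = 0.38175:
  x_1 = (0.5100·875 + 0.1350·475 + 0.2575·350) / 0.38175 = 600.50 / 0.38175 ≈ 1573.02
  x_2 = (0.0600·875 + 0.4650·475 + 0.1800·350) / 0.38175 = 336.375 / 0.38175 ≈ 881.14
  x_3 = (0.2850·875 + 0.3000·475 + 0.8550·350) / 0.38175 = 691.125 / 0.38175 ≈ 1810.41

x_1 = 1573.02, x_2 = 881.14, x_3 = 1810.41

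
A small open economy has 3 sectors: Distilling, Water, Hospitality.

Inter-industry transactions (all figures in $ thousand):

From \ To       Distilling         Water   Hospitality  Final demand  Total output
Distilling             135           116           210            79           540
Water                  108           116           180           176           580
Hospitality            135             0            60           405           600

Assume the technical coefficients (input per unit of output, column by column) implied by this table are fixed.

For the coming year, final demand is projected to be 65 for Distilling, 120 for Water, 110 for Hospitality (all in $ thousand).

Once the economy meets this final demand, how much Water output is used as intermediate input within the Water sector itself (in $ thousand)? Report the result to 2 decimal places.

Technical coefficients a_ij = z_ij / X_j:
  a_11 = 135/540 = 0.25, a_21 = 108/540 = 0.20, a_31 = 135/540 = 0.25
  a_12 = 116/580 = 0.20, a_22 = 116/580 = 0.20, a_32 = 0/580 = 0.00
  a_13 = 210/600 = 0.35, a_23 = 180/600 = 0.30, a_33 = 60/600 = 0.10
I − A =
  [   0.75    -0.20    -0.35]
  [  -0.20     0.80    -0.30]
  [  -0.25     0.00     0.90]
Cofactors of I−A, C_ij = (−1)^(i+j)·(minor ij) (rows/columns in the sector order above):
  C_11 = (0.80)(0.90) − (-0.30)(0.00) = 0.7200
  C_12 = −[(-0.20)(0.90) − (-0.30)(-0.25)] = 0.2550
  C_13 = (-0.20)(0.00) − (0.80)(-0.25) = 0.2000
  C_21 = −[(-0.20)(0.90) − (-0.35)(0.00)] = 0.1800
  C_22 = (0.75)(0.90) − (-0.35)(-0.25) = 0.5875
  C_23 = −[(0.75)(0.00) − (-0.20)(-0.25)] = 0.0500
  C_31 = (-0.20)(-0.30) − (-0.35)(0.80) = 0.3400
  C_32 = −[(0.75)(-0.30) − (-0.35)(-0.20)] = 0.2950
  C_33 = (0.75)(0.80) − (-0.20)(-0.20) = 0.5600
det(I−A) = Σ_j (I−A)_1j·C_1j = (0.75)(0.7200) + (-0.20)(0.2550) + (-0.35)(0.2000) = 0.4190
adj(I−A) = Cᵀ =
  [ 0.7200   0.1800   0.3400]
  [ 0.2550   0.5875   0.2950]
  [ 0.2000   0.0500   0.5600]
(I − A)⁻¹ = adj(I−A) / det(I−A) ≈
  [   1.7184     0.4296     0.8115]
  [   0.6086     1.4021     0.7041]
  [   0.4773     0.1193     1.3365]
First solve x = (I − A)⁻¹ d = adj(I−A)·d / det(I−A); in particular x_2 = (0.2550·65 + 0.5875·120 + 0.2950·110) / 0.4190 = 119.525 / 0.4190 ≈ 285.2625.
Intermediate flow from 2 to 2: z_22 = a_22 · x_2 = 0.20 × 119.525 / 0.4190 = 23.905 / 0.4190 ≈ 57.05.

z_22 = 57.05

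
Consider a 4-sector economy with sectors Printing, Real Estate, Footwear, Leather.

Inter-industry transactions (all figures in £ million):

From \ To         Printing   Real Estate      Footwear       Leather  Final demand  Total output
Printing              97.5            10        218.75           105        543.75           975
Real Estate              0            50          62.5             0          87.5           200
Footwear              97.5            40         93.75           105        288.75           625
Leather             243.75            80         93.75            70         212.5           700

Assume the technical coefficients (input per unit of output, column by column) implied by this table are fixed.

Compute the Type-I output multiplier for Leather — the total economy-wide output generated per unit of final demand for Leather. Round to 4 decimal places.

m_L = 1.8790

Technical coefficients a_ij = z_ij / X_j:
  a_PP = 97.5/975 = 0.10, a_RP = 0/975 = 0.00, a_FP = 97.5/975 = 0.10, a_LP = 243.75/975 = 0.25
  a_PR = 10/200 = 0.05, a_RR = 50/200 = 0.25, a_FR = 40/200 = 0.20, a_LR = 80/200 = 0.40
  a_PF = 218.75/625 = 0.35, a_RF = 62.5/625 = 0.10, a_FF = 93.75/625 = 0.15, a_LF = 93.75/625 = 0.15
  a_PL = 105/700 = 0.15, a_RL = 0/700 = 0.00, a_FL = 105/700 = 0.15, a_LL = 70/700 = 0.10
I − A =
  [   0.90    -0.05    -0.35    -0.15]
  [   0.00     0.75    -0.10     0.00]
  [  -0.10    -0.20     0.85    -0.15]
  [  -0.25    -0.40    -0.15     0.90]
Compute the cofactors C_ij = (−1)^(i+j)·(3×3 minor ij) of I−A; the adjugate is their transpose:
adj(I−A) = Cᵀ =
  [ 0.532875   0.176625   0.263625   0.132750]
  [ 0.012750   0.589500   0.077250   0.015000]
  [ 0.095625   0.220875   0.579375   0.112500]
  [ 0.169625   0.347875   0.204125   0.529000]
det(I−A) = Σ_j (I−A)_1j·C_1j = (0.90)(0.532875) + (-0.05)(0.012750) + (-0.35)(0.095625) + (-0.15)(0.169625) = 0.4200375
(I − A)⁻¹ = adj(I−A) / det(I−A) ≈
  [   1.26864     0.42050     0.62762     0.31604]
  [   0.03035     1.40345     0.18391     0.03571]
  [   0.22766     0.52585     1.37934     0.26783]
  [   0.40383     0.82820     0.48597     1.25941]
The output multiplier for sector j is the column-j sum of the Leontief inverse (I − A)⁻¹ = adj(I−A) / det(I−A).
Column L of adj(I−A): (0.132750, 0.015000, 0.112500, 0.529000); det(I−A) = 0.4200375.
m_L = (0.132750 + 0.015000 + 0.112500 + 0.529000) / 0.4200375 = 0.78925 / 0.4200375 ≈ 1.8790.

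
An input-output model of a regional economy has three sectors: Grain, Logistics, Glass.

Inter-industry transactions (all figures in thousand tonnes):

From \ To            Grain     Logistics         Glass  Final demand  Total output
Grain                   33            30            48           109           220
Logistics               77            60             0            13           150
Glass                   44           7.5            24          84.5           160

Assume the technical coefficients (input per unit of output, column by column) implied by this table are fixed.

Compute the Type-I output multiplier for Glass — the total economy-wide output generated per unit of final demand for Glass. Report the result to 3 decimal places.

m_3 = 2.179

Technical coefficients a_ij = z_ij / X_j:
  a_11 = 33/220 = 0.15, a_21 = 77/220 = 0.35, a_31 = 44/220 = 0.20
  a_12 = 30/150 = 0.20, a_22 = 60/150 = 0.40, a_32 = 7.5/150 = 0.05
  a_13 = 48/160 = 0.30, a_23 = 0/160 = 0.00, a_33 = 24/160 = 0.15
I − A =
  [   0.85    -0.20    -0.30]
  [  -0.35     0.60     0.00]
  [  -0.20    -0.05     0.85]
Cofactors of I−A, C_ij = (−1)^(i+j)·(minor ij) (rows/columns in the sector order above):
  C_11 = (0.60)(0.85) − (0.00)(-0.05) = 0.5100
  C_12 = −[(-0.35)(0.85) − (0.00)(-0.20)] = 0.2975
  C_13 = (-0.35)(-0.05) − (0.60)(-0.20) = 0.1375
  C_21 = −[(-0.20)(0.85) − (-0.30)(-0.05)] = 0.1850
  C_22 = (0.85)(0.85) − (-0.30)(-0.20) = 0.6625
  C_23 = −[(0.85)(-0.05) − (-0.20)(-0.20)] = 0.0825
  C_31 = (-0.20)(0.00) − (-0.30)(0.60) = 0.1800
  C_32 = −[(0.85)(0.00) − (-0.30)(-0.35)] = 0.1050
  C_33 = (0.85)(0.60) − (-0.20)(-0.35) = 0.4400
det(I−A) = Σ_j (I−A)_1j·C_1j = (0.85)(0.5100) + (-0.20)(0.2975) + (-0.30)(0.1375) = 0.33275
adj(I−A) = Cᵀ =
  [ 0.5100   0.1850   0.1800]
  [ 0.2975   0.6625   0.1050]
  [ 0.1375   0.0825   0.4400]
(I − A)⁻¹ = adj(I−A) / det(I−A) ≈
  [   1.5327     0.5560     0.5409]
  [   0.8941     1.9910     0.3156]
  [   0.4132     0.2479     1.3223]
The output multiplier for sector j is the column-j sum of the Leontief inverse (I − A)⁻¹ = adj(I−A) / det(I−A).
Column 3 of adj(I−A): (0.1800, 0.1050, 0.4400); det(I−A) = 0.33275.
m_3 = (0.1800 + 0.1050 + 0.4400) / 0.33275 = 0.725 / 0.33275 ≈ 2.179.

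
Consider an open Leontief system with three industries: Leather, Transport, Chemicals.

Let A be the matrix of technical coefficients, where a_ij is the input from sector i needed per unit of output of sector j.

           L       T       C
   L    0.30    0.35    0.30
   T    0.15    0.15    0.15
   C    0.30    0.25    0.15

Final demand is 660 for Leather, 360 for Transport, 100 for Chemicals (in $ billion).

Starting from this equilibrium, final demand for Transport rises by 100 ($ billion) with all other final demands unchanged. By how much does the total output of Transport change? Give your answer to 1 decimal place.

Δx_T = 152.4

I − A =
  [   0.70    -0.35    -0.30]
  [  -0.15     0.85    -0.15]
  [  -0.30    -0.25     0.85]
Cofactors of I−A, C_ij = (−1)^(i+j)·(minor ij) (rows/columns in the sector order above):
  C_11 = (0.85)(0.85) − (-0.15)(-0.25) = 0.6850
  C_12 = −[(-0.15)(0.85) − (-0.15)(-0.30)] = 0.1725
  C_13 = (-0.15)(-0.25) − (0.85)(-0.30) = 0.2925
  C_21 = −[(-0.35)(0.85) − (-0.30)(-0.25)] = 0.3725
  C_22 = (0.70)(0.85) − (-0.30)(-0.30) = 0.5050
  C_23 = −[(0.70)(-0.25) − (-0.35)(-0.30)] = 0.2800
  C_31 = (-0.35)(-0.15) − (-0.30)(0.85) = 0.3075
  C_32 = −[(0.70)(-0.15) − (-0.30)(-0.15)] = 0.1500
  C_33 = (0.70)(0.85) − (-0.35)(-0.15) = 0.5425
det(I−A) = Σ_j (I−A)_1j·C_1j = (0.70)(0.6850) + (-0.35)(0.1725) + (-0.30)(0.2925) = 0.331375
adj(I−A) = Cᵀ =
  [ 0.6850   0.3725   0.3075]
  [ 0.1725   0.5050   0.1500]
  [ 0.2925   0.2800   0.5425]
(I − A)⁻¹ = adj(I−A) / det(I−A) ≈
  [   2.0671     1.1241     0.9280]
  [   0.5206     1.5240     0.4527]
  [   0.8827     0.8450     1.6371]
Δx = (I − A)⁻¹ Δd with Δd having +100 in the Transport component and 0 elsewhere.
So Δx_T = L_TT · (+100), where L_TT = adj(I−A)_TT / det(I−A) = 0.5050 / 0.331375.
Δx_T = 0.5050 × (+100) / 0.331375 = 50.50 / 0.331375 ≈ 152.4.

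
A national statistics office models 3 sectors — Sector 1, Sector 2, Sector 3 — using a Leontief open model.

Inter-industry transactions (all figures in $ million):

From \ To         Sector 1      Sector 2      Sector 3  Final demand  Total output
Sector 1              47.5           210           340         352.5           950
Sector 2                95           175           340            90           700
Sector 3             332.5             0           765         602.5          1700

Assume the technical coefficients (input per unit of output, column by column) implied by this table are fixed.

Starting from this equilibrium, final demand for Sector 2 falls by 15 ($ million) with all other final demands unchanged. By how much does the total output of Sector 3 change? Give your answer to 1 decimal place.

Technical coefficients a_ij = z_ij / X_j:
  a_11 = 47.5/950 = 0.05, a_21 = 95/950 = 0.10, a_31 = 332.5/950 = 0.35
  a_12 = 210/700 = 0.30, a_22 = 175/700 = 0.25, a_32 = 0/700 = 0.00
  a_13 = 340/1700 = 0.20, a_23 = 340/1700 = 0.20, a_33 = 765/1700 = 0.45
I − A =
  [   0.95    -0.30    -0.20]
  [  -0.10     0.75    -0.20]
  [  -0.35     0.00     0.55]
Cofactors of I−A, C_ij = (−1)^(i+j)·(minor ij) (rows/columns in the sector order above):
  C_11 = (0.75)(0.55) − (-0.20)(0.00) = 0.4125
  C_12 = −[(-0.10)(0.55) − (-0.20)(-0.35)] = 0.1250
  C_13 = (-0.10)(0.00) − (0.75)(-0.35) = 0.2625
  C_21 = −[(-0.30)(0.55) − (-0.20)(0.00)] = 0.1650
  C_22 = (0.95)(0.55) − (-0.20)(-0.35) = 0.4525
  C_23 = −[(0.95)(0.00) − (-0.30)(-0.35)] = 0.1050
  C_31 = (-0.30)(-0.20) − (-0.20)(0.75) = 0.2100
  C_32 = −[(0.95)(-0.20) − (-0.20)(-0.10)] = 0.2100
  C_33 = (0.95)(0.75) − (-0.30)(-0.10) = 0.6825
det(I−A) = Σ_j (I−A)_1j·C_1j = (0.95)(0.4125) + (-0.30)(0.1250) + (-0.20)(0.2625) = 0.301875
adj(I−A) = Cᵀ =
  [ 0.4125   0.1650   0.2100]
  [ 0.1250   0.4525   0.2100]
  [ 0.2625   0.1050   0.6825]
(I − A)⁻¹ = adj(I−A) / det(I−A) ≈
  [   1.3665     0.5466     0.6957]
  [   0.4141     1.4990     0.6957]
  [   0.8696     0.3478     2.2609]
Δx = (I − A)⁻¹ Δd with Δd having -15 in the Sector 2 component and 0 elsewhere.
So Δx_3 = L_32 · (-15), where L_32 = adj(I−A)_32 / det(I−A) = 0.1050 / 0.301875.
Δx_3 = 0.1050 × (-15) / 0.301875 = -1.575 / 0.301875 ≈ -5.2.

Δx_3 = -5.2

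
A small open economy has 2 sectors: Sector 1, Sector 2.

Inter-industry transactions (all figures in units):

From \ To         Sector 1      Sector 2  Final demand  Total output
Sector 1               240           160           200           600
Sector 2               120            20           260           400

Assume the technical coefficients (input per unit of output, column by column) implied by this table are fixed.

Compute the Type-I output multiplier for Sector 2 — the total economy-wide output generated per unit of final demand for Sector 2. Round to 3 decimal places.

m_2 = 2.041

Technical coefficients a_ij = z_ij / X_j:
  a_11 = 240/600 = 0.40, a_21 = 120/600 = 0.20
  a_12 = 160/400 = 0.40, a_22 = 20/400 = 0.05
I − A =
  [   0.60    -0.40]
  [  -0.20     0.95]
det(I−A) = (0.60)(0.95) − (-0.40)(-0.20) = 0.4900
adj(I−A) = [[0.95, 0.40], [0.20, 0.60]]
(I − A)⁻¹ = adj(I−A) / det(I−A) ≈
  [   1.9388     0.8163]
  [   0.4082     1.2245]
The output multiplier for sector j is the column-j sum of the Leontief inverse (I − A)⁻¹ = adj(I−A) / det(I−A).
Column 2 of adj(I−A): (0.40, 0.60); det(I−A) = 0.4900.
m_2 = (0.40 + 0.60) / 0.4900 = 1.00 / 0.4900 ≈ 2.041.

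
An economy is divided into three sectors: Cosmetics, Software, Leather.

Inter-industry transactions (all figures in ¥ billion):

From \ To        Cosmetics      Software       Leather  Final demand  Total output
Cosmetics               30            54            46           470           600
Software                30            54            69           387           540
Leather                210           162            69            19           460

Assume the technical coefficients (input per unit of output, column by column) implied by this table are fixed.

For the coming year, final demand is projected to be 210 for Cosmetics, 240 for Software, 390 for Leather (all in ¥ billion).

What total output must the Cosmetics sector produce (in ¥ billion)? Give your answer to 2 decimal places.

x_C = 342.56

Technical coefficients a_ij = z_ij / X_j:
  a_CC = 30/600 = 0.05, a_SC = 30/600 = 0.05, a_LC = 210/600 = 0.35
  a_CS = 54/540 = 0.10, a_SS = 54/540 = 0.10, a_LS = 162/540 = 0.30
  a_CL = 46/460 = 0.10, a_SL = 69/460 = 0.15, a_LL = 69/460 = 0.15
I − A =
  [   0.95    -0.10    -0.10]
  [  -0.05     0.90    -0.15]
  [  -0.35    -0.30     0.85]
Cofactors of I−A, C_ij = (−1)^(i+j)·(minor ij) (rows/columns in the sector order above):
  C_11 = (0.90)(0.85) − (-0.15)(-0.30) = 0.7200
  C_12 = −[(-0.05)(0.85) − (-0.15)(-0.35)] = 0.0950
  C_13 = (-0.05)(-0.30) − (0.90)(-0.35) = 0.3300
  C_21 = −[(-0.10)(0.85) − (-0.10)(-0.30)] = 0.1150
  C_22 = (0.95)(0.85) − (-0.10)(-0.35) = 0.7725
  C_23 = −[(0.95)(-0.30) − (-0.10)(-0.35)] = 0.3200
  C_31 = (-0.10)(-0.15) − (-0.10)(0.90) = 0.1050
  C_32 = −[(0.95)(-0.15) − (-0.10)(-0.05)] = 0.1475
  C_33 = (0.95)(0.90) − (-0.10)(-0.05) = 0.8500
det(I−A) = Σ_j (I−A)_1j·C_1j = (0.95)(0.7200) + (-0.10)(0.0950) + (-0.10)(0.3300) = 0.6415
adj(I−A) = Cᵀ =
  [ 0.7200   0.1150   0.1050]
  [ 0.0950   0.7725   0.1475]
  [ 0.3300   0.3200   0.8500]
(I − A)⁻¹ = adj(I−A) / det(I−A) ≈
  [   1.1224     0.1793     0.1637]
  [   0.1481     1.2042     0.2299]
  [   0.5144     0.4988     1.3250]
x = (I − A)⁻¹ d = adj(I−A)·d / det(I−A), with det(I−A) = 0.6415:
  x_C = (0.7200·210 + 0.1150·240 + 0.1050·390) / 0.6415 = 219.75 / 0.6415 ≈ 342.56
  x_S = (0.0950·210 + 0.7725·240 + 0.1475·390) / 0.6415 = 262.875 / 0.6415 ≈ 409.78
  x_L = (0.3300·210 + 0.3200·240 + 0.8500·390) / 0.6415 = 477.60 / 0.6415 ≈ 744.51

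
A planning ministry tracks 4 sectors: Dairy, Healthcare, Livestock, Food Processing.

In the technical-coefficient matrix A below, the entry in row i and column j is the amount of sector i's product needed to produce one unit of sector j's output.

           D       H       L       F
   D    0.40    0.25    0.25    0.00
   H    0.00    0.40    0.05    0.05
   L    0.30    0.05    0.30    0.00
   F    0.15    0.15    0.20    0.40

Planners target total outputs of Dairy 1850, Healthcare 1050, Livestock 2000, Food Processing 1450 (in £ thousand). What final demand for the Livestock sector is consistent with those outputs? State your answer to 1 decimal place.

d_L = 792.5

I − A =
  [   0.60    -0.25    -0.25     0.00]
  [   0.00     0.60    -0.05    -0.05]
  [  -0.30    -0.05     0.70     0.00]
  [  -0.15    -0.15    -0.20     0.60]
d = (I − A) x:
  d_D = (+0.60)·1850 + (-0.25)·1050 + (-0.25)·2000 + (+0.00)·1450 = 347.5
  d_H = (+0.00)·1850 + (+0.60)·1050 + (-0.05)·2000 + (-0.05)·1450 = 457.5
  d_L = (-0.30)·1850 + (-0.05)·1050 + (+0.70)·2000 + (+0.00)·1450 = 792.5
  d_F = (-0.15)·1850 + (-0.15)·1050 + (-0.20)·2000 + (+0.60)·1450 = 35.0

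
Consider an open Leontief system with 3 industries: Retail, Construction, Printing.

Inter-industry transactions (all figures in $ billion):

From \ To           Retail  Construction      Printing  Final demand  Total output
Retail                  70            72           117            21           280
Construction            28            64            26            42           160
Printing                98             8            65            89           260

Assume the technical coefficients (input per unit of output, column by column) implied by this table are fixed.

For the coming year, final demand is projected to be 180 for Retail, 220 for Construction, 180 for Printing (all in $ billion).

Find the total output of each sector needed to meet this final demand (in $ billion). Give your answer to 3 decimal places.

Technical coefficients a_ij = z_ij / X_j:
  a_11 = 70/280 = 0.25, a_21 = 28/280 = 0.10, a_31 = 98/280 = 0.35
  a_12 = 72/160 = 0.45, a_22 = 64/160 = 0.40, a_32 = 8/160 = 0.05
  a_13 = 117/260 = 0.45, a_23 = 26/260 = 0.10, a_33 = 65/260 = 0.25
I − A =
  [   0.75    -0.45    -0.45]
  [  -0.10     0.60    -0.10]
  [  -0.35    -0.05     0.75]
Cofactors of I−A, C_ij = (−1)^(i+j)·(minor ij) (rows/columns in the sector order above):
  C_11 = (0.60)(0.75) − (-0.10)(-0.05) = 0.4450
  C_12 = −[(-0.10)(0.75) − (-0.10)(-0.35)] = 0.1100
  C_13 = (-0.10)(-0.05) − (0.60)(-0.35) = 0.2150
  C_21 = −[(-0.45)(0.75) − (-0.45)(-0.05)] = 0.3600
  C_22 = (0.75)(0.75) − (-0.45)(-0.35) = 0.4050
  C_23 = −[(0.75)(-0.05) − (-0.45)(-0.35)] = 0.1950
  C_31 = (-0.45)(-0.10) − (-0.45)(0.60) = 0.3150
  C_32 = −[(0.75)(-0.10) − (-0.45)(-0.10)] = 0.1200
  C_33 = (0.75)(0.60) − (-0.45)(-0.10) = 0.4050
det(I−A) = Σ_j (I−A)_1j·C_1j = (0.75)(0.4450) + (-0.45)(0.1100) + (-0.45)(0.2150) = 0.1875
adj(I−A) = Cᵀ =
  [ 0.4450   0.3600   0.3150]
  [ 0.1100   0.4050   0.1200]
  [ 0.2150   0.1950   0.4050]
(I − A)⁻¹ = adj(I−A) / det(I−A) ≈
  [   2.3733     1.9200     1.6800]
  [   0.5867     2.1600     0.6400]
  [   1.1467     1.0400     2.1600]
x = (I − A)⁻¹ d = adj(I−A)·d / det(I−A), with det(I−A) = 0.1875:
  x_1 = (0.4450·180 + 0.3600·220 + 0.3150·180) / 0.1875 = 216.00 / 0.1875 = 1152.000
  x_2 = (0.1100·180 + 0.4050·220 + 0.1200·180) / 0.1875 = 130.50 / 0.1875 = 696.000
  x_3 = (0.2150·180 + 0.1950·220 + 0.4050·180) / 0.1875 = 154.50 / 0.1875 = 824.000

x_1 = 1152.000, x_2 = 696.000, x_3 = 824.000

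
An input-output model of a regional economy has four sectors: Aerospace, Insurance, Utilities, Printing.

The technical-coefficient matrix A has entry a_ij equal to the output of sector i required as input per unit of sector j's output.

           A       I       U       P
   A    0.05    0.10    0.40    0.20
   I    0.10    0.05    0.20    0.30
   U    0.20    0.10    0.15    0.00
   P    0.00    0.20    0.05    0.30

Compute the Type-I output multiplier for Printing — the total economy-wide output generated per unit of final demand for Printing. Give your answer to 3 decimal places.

m_P = 2.874

I − A =
  [   0.95    -0.10    -0.40    -0.20]
  [  -0.10     0.95    -0.20    -0.30]
  [  -0.20    -0.10     0.85     0.00]
  [   0.00    -0.20    -0.05     0.70]
Compute the cofactors C_ij = (−1)^(i+j)·(3×3 minor ij) of I−A; the adjugate is their transpose:
adj(I−A) = Cᵀ =
  [ 0.498750   0.122500   0.275000   0.195000]
  [ 0.090500   0.507250   0.176250   0.243250]
  [ 0.128000   0.088500   0.563750   0.074500]
  [ 0.035000   0.151250   0.090625   0.655625]
det(I−A) = Σ_j (I−A)_1j·C_1j = (0.95)(0.498750) + (-0.10)(0.090500) + (-0.40)(0.128000) + (-0.20)(0.035000) = 0.4065625
(I − A)⁻¹ = adj(I−A) / det(I−A) ≈
  [   1.2267     0.3013     0.6764     0.4796]
  [   0.2226     1.2477     0.4335     0.5983]
  [   0.3148     0.2177     1.3866     0.1832]
  [   0.0861     0.3720     0.2229     1.6126]
The output multiplier for sector j is the column-j sum of the Leontief inverse (I − A)⁻¹ = adj(I−A) / det(I−A).
Column P of adj(I−A): (0.195000, 0.243250, 0.074500, 0.655625); det(I−A) = 0.4065625.
m_P = (0.195000 + 0.243250 + 0.074500 + 0.655625) / 0.4065625 = 1.168375 / 0.4065625 ≈ 2.874.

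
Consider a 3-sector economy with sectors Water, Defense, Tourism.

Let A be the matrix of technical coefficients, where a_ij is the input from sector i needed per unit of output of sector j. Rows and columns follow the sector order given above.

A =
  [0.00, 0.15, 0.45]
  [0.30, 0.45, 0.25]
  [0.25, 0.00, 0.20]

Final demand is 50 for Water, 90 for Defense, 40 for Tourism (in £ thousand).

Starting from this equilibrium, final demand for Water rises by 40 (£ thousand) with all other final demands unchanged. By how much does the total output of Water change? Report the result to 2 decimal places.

I − A =
  [   1.00    -0.15    -0.45]
  [  -0.30     0.55    -0.25]
  [  -0.25     0.00     0.80]
Cofactors of I−A, C_ij = (−1)^(i+j)·(minor ij) (rows/columns in the sector order above):
  C_11 = (0.55)(0.80) − (-0.25)(0.00) = 0.4400
  C_12 = −[(-0.30)(0.80) − (-0.25)(-0.25)] = 0.3025
  C_13 = (-0.30)(0.00) − (0.55)(-0.25) = 0.1375
  C_21 = −[(-0.15)(0.80) − (-0.45)(0.00)] = 0.1200
  C_22 = (1.00)(0.80) − (-0.45)(-0.25) = 0.6875
  C_23 = −[(1.00)(0.00) − (-0.15)(-0.25)] = 0.0375
  C_31 = (-0.15)(-0.25) − (-0.45)(0.55) = 0.2850
  C_32 = −[(1.00)(-0.25) − (-0.45)(-0.30)] = 0.3850
  C_33 = (1.00)(0.55) − (-0.15)(-0.30) = 0.5050
det(I−A) = Σ_j (I−A)_1j·C_1j = (1.00)(0.4400) + (-0.15)(0.3025) + (-0.45)(0.1375) = 0.33275
adj(I−A) = Cᵀ =
  [ 0.4400   0.1200   0.2850]
  [ 0.3025   0.6875   0.3850]
  [ 0.1375   0.0375   0.5050]
(I − A)⁻¹ = adj(I−A) / det(I−A) ≈
  [   1.3223     0.3606     0.8565]
  [   0.9091     2.0661     1.1570]
  [   0.4132     0.1127     1.5177]
Δx = (I − A)⁻¹ Δd with Δd having +40 in the Water component and 0 elsewhere.
So Δx_W = L_WW · (+40), where L_WW = adj(I−A)_WW / det(I−A) = 0.4400 / 0.33275.
Δx_W = 0.4400 × (+40) / 0.33275 = 17.60 / 0.33275 ≈ 52.89.

Δx_W = 52.89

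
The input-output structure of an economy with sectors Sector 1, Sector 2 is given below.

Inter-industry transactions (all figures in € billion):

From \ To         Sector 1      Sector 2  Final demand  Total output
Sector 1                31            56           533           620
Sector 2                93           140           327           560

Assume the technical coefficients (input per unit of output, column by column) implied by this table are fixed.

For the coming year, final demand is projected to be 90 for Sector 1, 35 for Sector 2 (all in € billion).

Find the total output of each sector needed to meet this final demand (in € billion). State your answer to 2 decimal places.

Technical coefficients a_ij = z_ij / X_j:
  a_11 = 31/620 = 0.05, a_21 = 93/620 = 0.15
  a_12 = 56/560 = 0.10, a_22 = 140/560 = 0.25
I − A =
  [   0.95    -0.10]
  [  -0.15     0.75]
det(I−A) = (0.95)(0.75) − (-0.10)(-0.15) = 0.6975
adj(I−A) = [[0.75, 0.10], [0.15, 0.95]]
(I − A)⁻¹ = adj(I−A) / det(I−A) ≈
  [   1.0753     0.1434]
  [   0.2151     1.3620]
x = (I − A)⁻¹ d = adj(I−A)·d / det(I−A), with det(I−A) = 0.6975:
  x_1 = (0.75·90 + 0.10·35) / 0.6975 = 71.00 / 0.6975 ≈ 101.79
  x_2 = (0.15·90 + 0.95·35) / 0.6975 = 46.75 / 0.6975 ≈ 67.03

x_1 = 101.79, x_2 = 67.03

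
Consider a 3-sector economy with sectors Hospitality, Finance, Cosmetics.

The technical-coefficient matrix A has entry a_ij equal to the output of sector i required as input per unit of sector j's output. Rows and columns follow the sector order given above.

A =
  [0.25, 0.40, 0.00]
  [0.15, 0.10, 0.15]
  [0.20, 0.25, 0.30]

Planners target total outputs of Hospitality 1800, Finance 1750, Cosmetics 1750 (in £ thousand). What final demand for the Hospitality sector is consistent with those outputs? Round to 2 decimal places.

I − A =
  [   0.75    -0.40     0.00]
  [  -0.15     0.90    -0.15]
  [  -0.20    -0.25     0.70]
d = (I − A) x:
  d_H = (+0.75)·1800 + (-0.40)·1750 + (+0.00)·1750 = 650.00
  d_F = (-0.15)·1800 + (+0.90)·1750 + (-0.15)·1750 = 1042.50
  d_C = (-0.20)·1800 + (-0.25)·1750 + (+0.70)·1750 = 427.50

d_H = 650.00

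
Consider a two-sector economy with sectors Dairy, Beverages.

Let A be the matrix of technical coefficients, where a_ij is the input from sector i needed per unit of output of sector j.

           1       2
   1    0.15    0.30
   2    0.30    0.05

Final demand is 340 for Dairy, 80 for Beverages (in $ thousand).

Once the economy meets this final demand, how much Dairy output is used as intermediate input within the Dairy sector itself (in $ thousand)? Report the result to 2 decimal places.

z_11 = 72.54

I − A =
  [   0.85    -0.30]
  [  -0.30     0.95]
det(I−A) = (0.85)(0.95) − (-0.30)(-0.30) = 0.7175
adj(I−A) = [[0.95, 0.30], [0.30, 0.85]]
(I − A)⁻¹ = adj(I−A) / det(I−A) ≈
  [   1.3240     0.4181]
  [   0.4181     1.1847]
First solve x = (I − A)⁻¹ d = adj(I−A)·d / det(I−A); in particular x_1 = (0.95·340 + 0.30·80) / 0.7175 = 347.00 / 0.7175 ≈ 483.6237.
Intermediate flow from 1 to 1: z_11 = a_11 · x_1 = 0.15 × 347.00 / 0.7175 = 52.05 / 0.7175 ≈ 72.54.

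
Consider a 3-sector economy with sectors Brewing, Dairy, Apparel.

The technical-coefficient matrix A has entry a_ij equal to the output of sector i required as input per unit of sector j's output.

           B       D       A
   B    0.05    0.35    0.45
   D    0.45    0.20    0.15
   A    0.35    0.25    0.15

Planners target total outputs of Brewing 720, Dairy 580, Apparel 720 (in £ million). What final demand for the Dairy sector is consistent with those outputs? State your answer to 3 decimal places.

d_D = 32.000

I − A =
  [   0.95    -0.35    -0.45]
  [  -0.45     0.80    -0.15]
  [  -0.35    -0.25     0.85]
d = (I − A) x:
  d_B = (+0.95)·720 + (-0.35)·580 + (-0.45)·720 = 157.000
  d_D = (-0.45)·720 + (+0.80)·580 + (-0.15)·720 = 32.000
  d_A = (-0.35)·720 + (-0.25)·580 + (+0.85)·720 = 215.000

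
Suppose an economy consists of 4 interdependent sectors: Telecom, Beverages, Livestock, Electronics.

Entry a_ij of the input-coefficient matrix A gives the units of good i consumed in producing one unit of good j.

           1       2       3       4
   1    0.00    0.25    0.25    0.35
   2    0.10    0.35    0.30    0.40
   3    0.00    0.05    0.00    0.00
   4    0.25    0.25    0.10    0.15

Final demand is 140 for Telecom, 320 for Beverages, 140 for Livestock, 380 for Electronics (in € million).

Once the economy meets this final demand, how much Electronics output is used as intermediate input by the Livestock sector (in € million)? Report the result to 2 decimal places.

I − A =
  [   1.00    -0.25    -0.25    -0.35]
  [  -0.10     0.65    -0.30    -0.40]
  [   0.00    -0.05     1.00     0.00]
  [  -0.25    -0.25    -0.10     0.85]
Compute the cofactors C_ij = (−1)^(i+j)·(3×3 minor ij) of I−A; the adjugate is their transpose:
adj(I−A) = Cᵀ =
  [ 0.437750   0.312375   0.235875   0.327250]
  [ 0.185000   0.762500   0.318500   0.435000]
  [ 0.009250   0.038125   0.340625   0.021750]
  [ 0.184250   0.320625   0.203125   0.608750]
det(I−A) = Σ_j (I−A)_1j·C_1j = (1.00)(0.437750) + (-0.25)(0.185000) + (-0.25)(0.009250) + (-0.35)(0.184250) = 0.3247
(I − A)⁻¹ = adj(I−A) / det(I−A) ≈
  [   1.3482     0.9620     0.7264     1.0079]
  [   0.5698     2.3483     0.9809     1.3397]
  [   0.0285     0.1174     1.0490     0.0670]
  [   0.5674     0.9874     0.6256     1.8748]
First solve x = (I − A)⁻¹ d = adj(I−A)·d / det(I−A); in particular x_3 = (0.009250·140 + 0.038125·320 + 0.340625·140 + 0.021750·380) / 0.3247 = 69.4475 / 0.3247 ≈ 213.8820.
Intermediate flow from 4 to 3: z_43 = a_43 · x_3 = 0.10 × 69.4475 / 0.3247 = 6.94475 / 0.3247 ≈ 21.39.

z_43 = 21.39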